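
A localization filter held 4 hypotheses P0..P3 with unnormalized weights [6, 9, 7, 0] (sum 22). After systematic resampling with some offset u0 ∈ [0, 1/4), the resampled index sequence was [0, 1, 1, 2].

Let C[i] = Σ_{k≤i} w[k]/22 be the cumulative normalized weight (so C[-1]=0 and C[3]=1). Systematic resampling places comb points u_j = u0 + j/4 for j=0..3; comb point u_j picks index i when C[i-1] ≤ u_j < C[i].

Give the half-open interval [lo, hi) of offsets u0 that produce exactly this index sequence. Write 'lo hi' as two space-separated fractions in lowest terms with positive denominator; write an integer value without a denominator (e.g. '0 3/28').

C = [3/11, 15/22, 1, 1]
j=0 picked index 0: u0 ∈ [0, 3/11)
j=1 picked index 1: u0 ∈ [1/44, 19/44)
j=2 picked index 1: u0 ∈ [-5/22, 2/11)
j=3 picked index 2: u0 ∈ [-3/44, 1/4)
intersection: [1/44, 2/11)

1/44 2/11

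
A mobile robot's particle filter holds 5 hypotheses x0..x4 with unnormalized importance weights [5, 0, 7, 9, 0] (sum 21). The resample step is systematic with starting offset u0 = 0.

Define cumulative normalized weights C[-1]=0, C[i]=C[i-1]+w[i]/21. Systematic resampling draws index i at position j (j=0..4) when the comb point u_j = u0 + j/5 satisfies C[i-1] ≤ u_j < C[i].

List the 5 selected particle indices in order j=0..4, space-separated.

C = [5/21, 5/21, 4/7, 1, 1]
j=0: u_0=0 ∈ [0, 5/21) → index 0
j=1: u_1=1/5 ∈ [0, 5/21) → index 0
j=2: u_2=2/5 ∈ [5/21, 4/7) → index 2
j=3: u_3=3/5 ∈ [4/7, 1) → index 3
j=4: u_4=4/5 ∈ [4/7, 1) → index 3

0 0 2 3 3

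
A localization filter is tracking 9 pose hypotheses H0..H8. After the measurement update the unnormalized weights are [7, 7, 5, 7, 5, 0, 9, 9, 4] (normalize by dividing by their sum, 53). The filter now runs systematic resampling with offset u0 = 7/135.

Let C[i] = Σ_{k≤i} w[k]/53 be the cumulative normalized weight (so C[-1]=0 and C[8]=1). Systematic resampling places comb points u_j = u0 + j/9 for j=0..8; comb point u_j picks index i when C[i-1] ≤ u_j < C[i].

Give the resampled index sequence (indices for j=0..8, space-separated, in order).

0 1 2 3 4 6 6 7 8

C = [7/53, 14/53, 19/53, 26/53, 31/53, 31/53, 40/53, 49/53, 1]
j=0: u_0=7/135 ∈ [0, 7/53) → index 0
j=1: u_1=22/135 ∈ [7/53, 14/53) → index 1
j=2: u_2=37/135 ∈ [14/53, 19/53) → index 2
j=3: u_3=52/135 ∈ [19/53, 26/53) → index 3
j=4: u_4=67/135 ∈ [26/53, 31/53) → index 4
j=5: u_5=82/135 ∈ [31/53, 40/53) → index 6
j=6: u_6=97/135 ∈ [31/53, 40/53) → index 6
j=7: u_7=112/135 ∈ [40/53, 49/53) → index 7
j=8: u_8=127/135 ∈ [49/53, 1) → index 8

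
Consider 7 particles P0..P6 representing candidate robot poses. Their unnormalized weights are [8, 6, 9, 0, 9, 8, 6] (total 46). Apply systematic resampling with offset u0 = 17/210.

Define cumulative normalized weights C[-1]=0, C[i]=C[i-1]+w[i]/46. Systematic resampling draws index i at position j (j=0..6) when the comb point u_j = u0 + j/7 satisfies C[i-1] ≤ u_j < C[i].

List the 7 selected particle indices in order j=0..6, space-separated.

C = [4/23, 7/23, 1/2, 1/2, 16/23, 20/23, 1]
j=0: u_0=17/210 ∈ [0, 4/23) → index 0
j=1: u_1=47/210 ∈ [4/23, 7/23) → index 1
j=2: u_2=11/30 ∈ [7/23, 1/2) → index 2
j=3: u_3=107/210 ∈ [1/2, 16/23) → index 4
j=4: u_4=137/210 ∈ [1/2, 16/23) → index 4
j=5: u_5=167/210 ∈ [16/23, 20/23) → index 5
j=6: u_6=197/210 ∈ [20/23, 1) → index 6

0 1 2 4 4 5 6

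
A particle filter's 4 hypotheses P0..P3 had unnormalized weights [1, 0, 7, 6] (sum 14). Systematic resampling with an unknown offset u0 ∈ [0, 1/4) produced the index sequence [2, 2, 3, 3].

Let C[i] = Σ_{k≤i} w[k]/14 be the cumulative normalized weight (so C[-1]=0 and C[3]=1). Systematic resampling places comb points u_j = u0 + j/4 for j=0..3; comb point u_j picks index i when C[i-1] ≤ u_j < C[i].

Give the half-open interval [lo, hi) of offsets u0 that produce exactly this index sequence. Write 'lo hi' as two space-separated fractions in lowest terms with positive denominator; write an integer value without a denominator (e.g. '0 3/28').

C = [1/14, 1/14, 4/7, 1]
j=0 picked index 2: u0 ∈ [1/14, 4/7)
j=1 picked index 2: u0 ∈ [-5/28, 9/28)
j=2 picked index 3: u0 ∈ [1/14, 1/2)
j=3 picked index 3: u0 ∈ [-5/28, 1/4)
intersection: [1/14, 1/4)

1/14 1/4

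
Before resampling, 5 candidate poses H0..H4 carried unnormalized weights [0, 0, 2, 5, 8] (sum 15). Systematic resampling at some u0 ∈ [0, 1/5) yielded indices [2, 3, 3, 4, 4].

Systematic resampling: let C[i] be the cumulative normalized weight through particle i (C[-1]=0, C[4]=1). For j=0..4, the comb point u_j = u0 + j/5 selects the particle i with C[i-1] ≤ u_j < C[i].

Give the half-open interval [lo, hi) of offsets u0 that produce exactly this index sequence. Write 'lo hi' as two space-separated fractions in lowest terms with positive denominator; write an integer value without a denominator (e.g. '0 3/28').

0 1/15

C = [0, 0, 2/15, 7/15, 1]
j=0 picked index 2: u0 ∈ [0, 2/15)
j=1 picked index 3: u0 ∈ [-1/15, 4/15)
j=2 picked index 3: u0 ∈ [-4/15, 1/15)
j=3 picked index 4: u0 ∈ [-2/15, 2/5)
j=4 picked index 4: u0 ∈ [-1/3, 1/5)
intersection: [0, 1/15)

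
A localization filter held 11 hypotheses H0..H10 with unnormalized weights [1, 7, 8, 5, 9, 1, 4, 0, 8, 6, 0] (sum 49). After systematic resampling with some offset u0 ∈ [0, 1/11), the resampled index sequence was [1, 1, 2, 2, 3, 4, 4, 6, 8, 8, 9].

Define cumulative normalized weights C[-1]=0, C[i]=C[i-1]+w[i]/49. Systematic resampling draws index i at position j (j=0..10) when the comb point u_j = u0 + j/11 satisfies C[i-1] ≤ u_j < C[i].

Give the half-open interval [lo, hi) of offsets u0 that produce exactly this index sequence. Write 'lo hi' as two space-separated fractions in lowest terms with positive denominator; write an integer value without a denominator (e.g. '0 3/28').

1/49 29/539

C = [1/49, 8/49, 16/49, 3/7, 30/49, 31/49, 5/7, 5/7, 43/49, 1, 1]
j=0 picked index 1: u0 ∈ [1/49, 8/49)
j=1 picked index 1: u0 ∈ [-38/539, 39/539)
j=2 picked index 2: u0 ∈ [-10/539, 78/539)
j=3 picked index 2: u0 ∈ [-59/539, 29/539)
j=4 picked index 3: u0 ∈ [-20/539, 5/77)
j=5 picked index 4: u0 ∈ [-2/77, 85/539)
j=6 picked index 4: u0 ∈ [-9/77, 36/539)
j=7 picked index 6: u0 ∈ [-2/539, 6/77)
j=8 picked index 8: u0 ∈ [-1/77, 81/539)
j=9 picked index 8: u0 ∈ [-8/77, 32/539)
j=10 picked index 9: u0 ∈ [-17/539, 1/11)
intersection: [1/49, 29/539)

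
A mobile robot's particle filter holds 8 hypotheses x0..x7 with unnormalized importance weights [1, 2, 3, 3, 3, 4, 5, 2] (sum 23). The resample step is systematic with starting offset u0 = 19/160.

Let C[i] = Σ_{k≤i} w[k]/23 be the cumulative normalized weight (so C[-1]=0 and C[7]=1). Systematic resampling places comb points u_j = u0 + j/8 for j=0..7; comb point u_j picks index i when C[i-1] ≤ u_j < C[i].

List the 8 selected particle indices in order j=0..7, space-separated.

C = [1/23, 3/23, 6/23, 9/23, 12/23, 16/23, 21/23, 1]
j=0: u_0=19/160 ∈ [1/23, 3/23) → index 1
j=1: u_1=39/160 ∈ [3/23, 6/23) → index 2
j=2: u_2=59/160 ∈ [6/23, 9/23) → index 3
j=3: u_3=79/160 ∈ [9/23, 12/23) → index 4
j=4: u_4=99/160 ∈ [12/23, 16/23) → index 5
j=5: u_5=119/160 ∈ [16/23, 21/23) → index 6
j=6: u_6=139/160 ∈ [16/23, 21/23) → index 6
j=7: u_7=159/160 ∈ [21/23, 1) → index 7

1 2 3 4 5 6 6 7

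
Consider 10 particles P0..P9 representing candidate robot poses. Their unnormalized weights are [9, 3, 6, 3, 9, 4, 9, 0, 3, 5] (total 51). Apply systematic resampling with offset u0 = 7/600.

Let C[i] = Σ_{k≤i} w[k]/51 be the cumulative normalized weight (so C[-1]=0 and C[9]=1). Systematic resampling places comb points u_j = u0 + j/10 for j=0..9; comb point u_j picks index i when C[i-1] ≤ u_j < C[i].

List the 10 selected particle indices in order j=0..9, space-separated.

0 0 1 2 3 4 5 6 6 9

C = [3/17, 4/17, 6/17, 7/17, 10/17, 2/3, 43/51, 43/51, 46/51, 1]
j=0: u_0=7/600 ∈ [0, 3/17) → index 0
j=1: u_1=67/600 ∈ [0, 3/17) → index 0
j=2: u_2=127/600 ∈ [3/17, 4/17) → index 1
j=3: u_3=187/600 ∈ [4/17, 6/17) → index 2
j=4: u_4=247/600 ∈ [6/17, 7/17) → index 3
j=5: u_5=307/600 ∈ [7/17, 10/17) → index 4
j=6: u_6=367/600 ∈ [10/17, 2/3) → index 5
j=7: u_7=427/600 ∈ [2/3, 43/51) → index 6
j=8: u_8=487/600 ∈ [2/3, 43/51) → index 6
j=9: u_9=547/600 ∈ [46/51, 1) → index 9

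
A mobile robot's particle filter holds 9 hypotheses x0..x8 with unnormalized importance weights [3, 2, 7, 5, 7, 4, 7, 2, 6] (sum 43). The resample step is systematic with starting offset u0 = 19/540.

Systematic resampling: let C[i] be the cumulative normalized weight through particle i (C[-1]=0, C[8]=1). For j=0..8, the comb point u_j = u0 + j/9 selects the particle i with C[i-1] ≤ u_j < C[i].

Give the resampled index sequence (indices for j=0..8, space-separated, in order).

0 2 2 3 4 5 6 6 8

C = [3/43, 5/43, 12/43, 17/43, 24/43, 28/43, 35/43, 37/43, 1]
j=0: u_0=19/540 ∈ [0, 3/43) → index 0
j=1: u_1=79/540 ∈ [5/43, 12/43) → index 2
j=2: u_2=139/540 ∈ [5/43, 12/43) → index 2
j=3: u_3=199/540 ∈ [12/43, 17/43) → index 3
j=4: u_4=259/540 ∈ [17/43, 24/43) → index 4
j=5: u_5=319/540 ∈ [24/43, 28/43) → index 5
j=6: u_6=379/540 ∈ [28/43, 35/43) → index 6
j=7: u_7=439/540 ∈ [28/43, 35/43) → index 6
j=8: u_8=499/540 ∈ [37/43, 1) → index 8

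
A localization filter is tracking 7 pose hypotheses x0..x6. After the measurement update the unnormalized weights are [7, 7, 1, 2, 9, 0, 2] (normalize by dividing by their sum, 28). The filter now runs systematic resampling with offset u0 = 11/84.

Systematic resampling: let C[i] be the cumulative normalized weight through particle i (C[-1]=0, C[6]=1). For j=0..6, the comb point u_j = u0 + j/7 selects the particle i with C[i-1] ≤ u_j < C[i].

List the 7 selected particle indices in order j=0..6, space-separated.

C = [1/4, 1/2, 15/28, 17/28, 13/14, 13/14, 1]
j=0: u_0=11/84 ∈ [0, 1/4) → index 0
j=1: u_1=23/84 ∈ [1/4, 1/2) → index 1
j=2: u_2=5/12 ∈ [1/4, 1/2) → index 1
j=3: u_3=47/84 ∈ [15/28, 17/28) → index 3
j=4: u_4=59/84 ∈ [17/28, 13/14) → index 4
j=5: u_5=71/84 ∈ [17/28, 13/14) → index 4
j=6: u_6=83/84 ∈ [13/14, 1) → index 6

0 1 1 3 4 4 6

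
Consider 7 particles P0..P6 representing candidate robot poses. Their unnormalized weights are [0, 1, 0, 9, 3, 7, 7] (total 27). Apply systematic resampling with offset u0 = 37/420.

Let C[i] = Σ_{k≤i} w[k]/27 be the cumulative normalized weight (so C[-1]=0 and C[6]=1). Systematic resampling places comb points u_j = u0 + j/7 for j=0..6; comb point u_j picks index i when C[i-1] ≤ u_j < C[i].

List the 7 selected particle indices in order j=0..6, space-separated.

3 3 4 5 5 6 6

C = [0, 1/27, 1/27, 10/27, 13/27, 20/27, 1]
j=0: u_0=37/420 ∈ [1/27, 10/27) → index 3
j=1: u_1=97/420 ∈ [1/27, 10/27) → index 3
j=2: u_2=157/420 ∈ [10/27, 13/27) → index 4
j=3: u_3=31/60 ∈ [13/27, 20/27) → index 5
j=4: u_4=277/420 ∈ [13/27, 20/27) → index 5
j=5: u_5=337/420 ∈ [20/27, 1) → index 6
j=6: u_6=397/420 ∈ [20/27, 1) → index 6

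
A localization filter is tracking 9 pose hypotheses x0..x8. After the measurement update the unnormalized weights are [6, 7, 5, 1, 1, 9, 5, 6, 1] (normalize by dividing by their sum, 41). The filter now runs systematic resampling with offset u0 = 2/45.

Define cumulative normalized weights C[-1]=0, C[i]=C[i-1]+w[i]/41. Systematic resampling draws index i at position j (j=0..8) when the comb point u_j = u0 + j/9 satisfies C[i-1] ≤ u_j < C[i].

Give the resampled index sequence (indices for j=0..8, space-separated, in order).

0 1 1 2 5 5 6 6 7

C = [6/41, 13/41, 18/41, 19/41, 20/41, 29/41, 34/41, 40/41, 1]
j=0: u_0=2/45 ∈ [0, 6/41) → index 0
j=1: u_1=7/45 ∈ [6/41, 13/41) → index 1
j=2: u_2=4/15 ∈ [6/41, 13/41) → index 1
j=3: u_3=17/45 ∈ [13/41, 18/41) → index 2
j=4: u_4=22/45 ∈ [20/41, 29/41) → index 5
j=5: u_5=3/5 ∈ [20/41, 29/41) → index 5
j=6: u_6=32/45 ∈ [29/41, 34/41) → index 6
j=7: u_7=37/45 ∈ [29/41, 34/41) → index 6
j=8: u_8=14/15 ∈ [34/41, 40/41) → index 7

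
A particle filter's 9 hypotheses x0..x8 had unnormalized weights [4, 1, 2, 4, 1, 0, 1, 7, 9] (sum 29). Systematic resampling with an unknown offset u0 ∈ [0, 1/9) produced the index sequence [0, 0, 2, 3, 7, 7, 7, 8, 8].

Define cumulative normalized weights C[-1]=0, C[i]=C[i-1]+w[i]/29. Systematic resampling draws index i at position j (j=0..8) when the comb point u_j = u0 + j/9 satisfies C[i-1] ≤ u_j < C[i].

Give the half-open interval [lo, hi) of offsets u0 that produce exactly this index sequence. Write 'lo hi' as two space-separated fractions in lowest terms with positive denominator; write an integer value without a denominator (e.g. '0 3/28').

1/261 5/261

C = [4/29, 5/29, 7/29, 11/29, 12/29, 12/29, 13/29, 20/29, 1]
j=0 picked index 0: u0 ∈ [0, 4/29)
j=1 picked index 0: u0 ∈ [-1/9, 7/261)
j=2 picked index 2: u0 ∈ [-13/261, 5/261)
j=3 picked index 3: u0 ∈ [-8/87, 4/87)
j=4 picked index 7: u0 ∈ [1/261, 64/261)
j=5 picked index 7: u0 ∈ [-28/261, 35/261)
j=6 picked index 7: u0 ∈ [-19/87, 2/87)
j=7 picked index 8: u0 ∈ [-23/261, 2/9)
j=8 picked index 8: u0 ∈ [-52/261, 1/9)
intersection: [1/261, 5/261)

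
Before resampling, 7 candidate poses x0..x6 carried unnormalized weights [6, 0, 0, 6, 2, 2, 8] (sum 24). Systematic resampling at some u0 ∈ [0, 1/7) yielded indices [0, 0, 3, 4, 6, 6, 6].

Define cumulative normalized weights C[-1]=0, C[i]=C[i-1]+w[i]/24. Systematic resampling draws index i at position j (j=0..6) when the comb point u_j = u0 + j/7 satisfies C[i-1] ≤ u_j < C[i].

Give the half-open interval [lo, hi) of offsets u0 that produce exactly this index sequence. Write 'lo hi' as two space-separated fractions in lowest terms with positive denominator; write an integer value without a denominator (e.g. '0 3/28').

C = [1/4, 1/4, 1/4, 1/2, 7/12, 2/3, 1]
j=0 picked index 0: u0 ∈ [0, 1/4)
j=1 picked index 0: u0 ∈ [-1/7, 3/28)
j=2 picked index 3: u0 ∈ [-1/28, 3/14)
j=3 picked index 4: u0 ∈ [1/14, 13/84)
j=4 picked index 6: u0 ∈ [2/21, 3/7)
j=5 picked index 6: u0 ∈ [-1/21, 2/7)
j=6 picked index 6: u0 ∈ [-4/21, 1/7)
intersection: [2/21, 3/28)

2/21 3/28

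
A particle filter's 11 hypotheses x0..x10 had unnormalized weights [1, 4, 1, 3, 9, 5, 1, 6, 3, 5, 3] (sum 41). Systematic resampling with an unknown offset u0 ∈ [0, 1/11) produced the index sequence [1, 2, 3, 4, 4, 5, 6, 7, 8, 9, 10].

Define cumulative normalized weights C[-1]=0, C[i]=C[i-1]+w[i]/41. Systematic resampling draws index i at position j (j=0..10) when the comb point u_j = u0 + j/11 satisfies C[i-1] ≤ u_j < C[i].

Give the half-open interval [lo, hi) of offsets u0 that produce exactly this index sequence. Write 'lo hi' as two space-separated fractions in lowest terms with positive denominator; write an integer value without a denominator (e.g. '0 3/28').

14/451 17/451

C = [1/41, 5/41, 6/41, 9/41, 18/41, 23/41, 24/41, 30/41, 33/41, 38/41, 1]
j=0 picked index 1: u0 ∈ [1/41, 5/41)
j=1 picked index 2: u0 ∈ [14/451, 25/451)
j=2 picked index 3: u0 ∈ [-16/451, 17/451)
j=3 picked index 4: u0 ∈ [-24/451, 75/451)
j=4 picked index 4: u0 ∈ [-65/451, 34/451)
j=5 picked index 5: u0 ∈ [-7/451, 48/451)
j=6 picked index 6: u0 ∈ [7/451, 18/451)
j=7 picked index 7: u0 ∈ [-23/451, 43/451)
j=8 picked index 8: u0 ∈ [2/451, 35/451)
j=9 picked index 9: u0 ∈ [-6/451, 49/451)
j=10 picked index 10: u0 ∈ [8/451, 1/11)
intersection: [14/451, 17/451)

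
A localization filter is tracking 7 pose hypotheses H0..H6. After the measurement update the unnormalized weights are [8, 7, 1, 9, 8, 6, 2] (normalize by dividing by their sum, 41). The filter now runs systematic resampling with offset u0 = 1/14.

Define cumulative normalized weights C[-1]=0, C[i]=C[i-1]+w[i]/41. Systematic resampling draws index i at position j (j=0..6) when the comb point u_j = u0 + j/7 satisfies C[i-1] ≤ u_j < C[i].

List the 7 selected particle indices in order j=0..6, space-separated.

C = [8/41, 15/41, 16/41, 25/41, 33/41, 39/41, 1]
j=0: u_0=1/14 ∈ [0, 8/41) → index 0
j=1: u_1=3/14 ∈ [8/41, 15/41) → index 1
j=2: u_2=5/14 ∈ [8/41, 15/41) → index 1
j=3: u_3=1/2 ∈ [16/41, 25/41) → index 3
j=4: u_4=9/14 ∈ [25/41, 33/41) → index 4
j=5: u_5=11/14 ∈ [25/41, 33/41) → index 4
j=6: u_6=13/14 ∈ [33/41, 39/41) → index 5

0 1 1 3 4 4 5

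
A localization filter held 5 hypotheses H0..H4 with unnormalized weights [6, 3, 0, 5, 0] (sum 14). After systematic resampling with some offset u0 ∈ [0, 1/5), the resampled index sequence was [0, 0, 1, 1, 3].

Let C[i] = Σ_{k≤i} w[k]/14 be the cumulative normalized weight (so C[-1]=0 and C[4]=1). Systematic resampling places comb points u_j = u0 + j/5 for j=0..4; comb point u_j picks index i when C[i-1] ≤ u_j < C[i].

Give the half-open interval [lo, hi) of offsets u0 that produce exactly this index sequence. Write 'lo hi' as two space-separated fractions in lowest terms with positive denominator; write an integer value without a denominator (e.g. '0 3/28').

1/35 3/70

C = [3/7, 9/14, 9/14, 1, 1]
j=0 picked index 0: u0 ∈ [0, 3/7)
j=1 picked index 0: u0 ∈ [-1/5, 8/35)
j=2 picked index 1: u0 ∈ [1/35, 17/70)
j=3 picked index 1: u0 ∈ [-6/35, 3/70)
j=4 picked index 3: u0 ∈ [-11/70, 1/5)
intersection: [1/35, 3/70)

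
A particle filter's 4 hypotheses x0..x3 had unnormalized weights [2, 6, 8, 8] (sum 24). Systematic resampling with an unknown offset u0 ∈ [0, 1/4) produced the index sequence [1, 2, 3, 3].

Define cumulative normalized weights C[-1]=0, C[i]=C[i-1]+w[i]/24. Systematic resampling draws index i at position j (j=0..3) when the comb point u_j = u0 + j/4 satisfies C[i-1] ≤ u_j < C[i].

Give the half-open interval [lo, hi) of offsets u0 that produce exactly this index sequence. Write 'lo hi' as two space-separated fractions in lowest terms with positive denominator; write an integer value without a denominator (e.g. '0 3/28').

1/6 1/4

C = [1/12, 1/3, 2/3, 1]
j=0 picked index 1: u0 ∈ [1/12, 1/3)
j=1 picked index 2: u0 ∈ [1/12, 5/12)
j=2 picked index 3: u0 ∈ [1/6, 1/2)
j=3 picked index 3: u0 ∈ [-1/12, 1/4)
intersection: [1/6, 1/4)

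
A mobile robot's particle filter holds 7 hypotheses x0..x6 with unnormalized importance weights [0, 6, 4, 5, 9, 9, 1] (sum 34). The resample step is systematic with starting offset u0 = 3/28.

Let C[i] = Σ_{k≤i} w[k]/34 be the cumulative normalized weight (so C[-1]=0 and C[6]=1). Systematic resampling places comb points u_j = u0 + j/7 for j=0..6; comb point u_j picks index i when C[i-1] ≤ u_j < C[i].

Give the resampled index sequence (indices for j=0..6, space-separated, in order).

C = [0, 3/17, 5/17, 15/34, 12/17, 33/34, 1]
j=0: u_0=3/28 ∈ [0, 3/17) → index 1
j=1: u_1=1/4 ∈ [3/17, 5/17) → index 2
j=2: u_2=11/28 ∈ [5/17, 15/34) → index 3
j=3: u_3=15/28 ∈ [15/34, 12/17) → index 4
j=4: u_4=19/28 ∈ [15/34, 12/17) → index 4
j=5: u_5=23/28 ∈ [12/17, 33/34) → index 5
j=6: u_6=27/28 ∈ [12/17, 33/34) → index 5

1 2 3 4 4 5 5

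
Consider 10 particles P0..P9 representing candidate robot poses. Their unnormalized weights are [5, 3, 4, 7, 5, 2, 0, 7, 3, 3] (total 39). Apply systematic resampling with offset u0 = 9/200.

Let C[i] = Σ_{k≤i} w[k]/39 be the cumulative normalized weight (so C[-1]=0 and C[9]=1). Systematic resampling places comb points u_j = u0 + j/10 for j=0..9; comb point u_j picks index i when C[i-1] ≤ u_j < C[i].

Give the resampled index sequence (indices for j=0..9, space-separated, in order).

C = [5/39, 8/39, 4/13, 19/39, 8/13, 2/3, 2/3, 11/13, 12/13, 1]
j=0: u_0=9/200 ∈ [0, 5/39) → index 0
j=1: u_1=29/200 ∈ [5/39, 8/39) → index 1
j=2: u_2=49/200 ∈ [8/39, 4/13) → index 2
j=3: u_3=69/200 ∈ [4/13, 19/39) → index 3
j=4: u_4=89/200 ∈ [4/13, 19/39) → index 3
j=5: u_5=109/200 ∈ [19/39, 8/13) → index 4
j=6: u_6=129/200 ∈ [8/13, 2/3) → index 5
j=7: u_7=149/200 ∈ [2/3, 11/13) → index 7
j=8: u_8=169/200 ∈ [2/3, 11/13) → index 7
j=9: u_9=189/200 ∈ [12/13, 1) → index 9

0 1 2 3 3 4 5 7 7 9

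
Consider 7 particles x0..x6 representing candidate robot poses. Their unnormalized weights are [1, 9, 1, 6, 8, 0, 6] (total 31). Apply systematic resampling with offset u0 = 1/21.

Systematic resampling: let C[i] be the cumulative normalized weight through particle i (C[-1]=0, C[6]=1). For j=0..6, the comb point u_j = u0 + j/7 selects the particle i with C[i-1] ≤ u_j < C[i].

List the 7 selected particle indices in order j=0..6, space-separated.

C = [1/31, 10/31, 11/31, 17/31, 25/31, 25/31, 1]
j=0: u_0=1/21 ∈ [1/31, 10/31) → index 1
j=1: u_1=4/21 ∈ [1/31, 10/31) → index 1
j=2: u_2=1/3 ∈ [10/31, 11/31) → index 2
j=3: u_3=10/21 ∈ [11/31, 17/31) → index 3
j=4: u_4=13/21 ∈ [17/31, 25/31) → index 4
j=5: u_5=16/21 ∈ [17/31, 25/31) → index 4
j=6: u_6=19/21 ∈ [25/31, 1) → index 6

1 1 2 3 4 4 6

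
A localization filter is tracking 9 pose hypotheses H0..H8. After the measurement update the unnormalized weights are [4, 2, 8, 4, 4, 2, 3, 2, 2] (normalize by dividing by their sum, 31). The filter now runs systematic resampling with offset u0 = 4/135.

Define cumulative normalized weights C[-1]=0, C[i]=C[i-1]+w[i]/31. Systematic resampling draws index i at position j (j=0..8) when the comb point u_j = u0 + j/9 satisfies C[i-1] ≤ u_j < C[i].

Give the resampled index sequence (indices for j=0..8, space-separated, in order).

0 1 2 2 3 4 4 6 7

C = [4/31, 6/31, 14/31, 18/31, 22/31, 24/31, 27/31, 29/31, 1]
j=0: u_0=4/135 ∈ [0, 4/31) → index 0
j=1: u_1=19/135 ∈ [4/31, 6/31) → index 1
j=2: u_2=34/135 ∈ [6/31, 14/31) → index 2
j=3: u_3=49/135 ∈ [6/31, 14/31) → index 2
j=4: u_4=64/135 ∈ [14/31, 18/31) → index 3
j=5: u_5=79/135 ∈ [18/31, 22/31) → index 4
j=6: u_6=94/135 ∈ [18/31, 22/31) → index 4
j=7: u_7=109/135 ∈ [24/31, 27/31) → index 6
j=8: u_8=124/135 ∈ [27/31, 29/31) → index 7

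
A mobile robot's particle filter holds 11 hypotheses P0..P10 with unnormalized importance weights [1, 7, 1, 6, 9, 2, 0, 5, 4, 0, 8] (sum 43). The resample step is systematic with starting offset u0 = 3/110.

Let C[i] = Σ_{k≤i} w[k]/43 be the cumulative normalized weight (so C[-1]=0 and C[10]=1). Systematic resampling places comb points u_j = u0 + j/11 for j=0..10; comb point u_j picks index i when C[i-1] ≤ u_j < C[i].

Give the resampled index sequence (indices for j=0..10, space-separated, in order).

1 1 2 3 4 4 5 7 8 10 10

C = [1/43, 8/43, 9/43, 15/43, 24/43, 26/43, 26/43, 31/43, 35/43, 35/43, 1]
j=0: u_0=3/110 ∈ [1/43, 8/43) → index 1
j=1: u_1=13/110 ∈ [1/43, 8/43) → index 1
j=2: u_2=23/110 ∈ [8/43, 9/43) → index 2
j=3: u_3=3/10 ∈ [9/43, 15/43) → index 3
j=4: u_4=43/110 ∈ [15/43, 24/43) → index 4
j=5: u_5=53/110 ∈ [15/43, 24/43) → index 4
j=6: u_6=63/110 ∈ [24/43, 26/43) → index 5
j=7: u_7=73/110 ∈ [26/43, 31/43) → index 7
j=8: u_8=83/110 ∈ [31/43, 35/43) → index 8
j=9: u_9=93/110 ∈ [35/43, 1) → index 10
j=10: u_10=103/110 ∈ [35/43, 1) → index 10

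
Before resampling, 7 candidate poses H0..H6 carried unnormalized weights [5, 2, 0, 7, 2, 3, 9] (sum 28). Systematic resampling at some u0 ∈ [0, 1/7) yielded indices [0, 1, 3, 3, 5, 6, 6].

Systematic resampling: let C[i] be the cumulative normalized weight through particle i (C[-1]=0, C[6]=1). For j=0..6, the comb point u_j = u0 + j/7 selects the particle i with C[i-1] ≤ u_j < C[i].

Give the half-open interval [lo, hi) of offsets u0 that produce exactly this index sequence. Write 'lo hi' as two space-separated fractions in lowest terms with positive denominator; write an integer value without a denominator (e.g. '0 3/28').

C = [5/28, 1/4, 1/4, 1/2, 4/7, 19/28, 1]
j=0 picked index 0: u0 ∈ [0, 5/28)
j=1 picked index 1: u0 ∈ [1/28, 3/28)
j=2 picked index 3: u0 ∈ [-1/28, 3/14)
j=3 picked index 3: u0 ∈ [-5/28, 1/14)
j=4 picked index 5: u0 ∈ [0, 3/28)
j=5 picked index 6: u0 ∈ [-1/28, 2/7)
j=6 picked index 6: u0 ∈ [-5/28, 1/7)
intersection: [1/28, 1/14)

1/28 1/14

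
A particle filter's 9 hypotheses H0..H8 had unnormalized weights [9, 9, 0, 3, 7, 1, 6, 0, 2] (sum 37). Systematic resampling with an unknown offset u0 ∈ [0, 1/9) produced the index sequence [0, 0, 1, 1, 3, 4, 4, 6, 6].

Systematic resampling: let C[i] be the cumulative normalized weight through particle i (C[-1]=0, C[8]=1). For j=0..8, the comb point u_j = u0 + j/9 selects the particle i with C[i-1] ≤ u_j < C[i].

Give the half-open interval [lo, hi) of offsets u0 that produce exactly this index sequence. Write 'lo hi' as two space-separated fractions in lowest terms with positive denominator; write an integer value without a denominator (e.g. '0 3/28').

C = [9/37, 18/37, 18/37, 21/37, 28/37, 29/37, 35/37, 35/37, 1]
j=0 picked index 0: u0 ∈ [0, 9/37)
j=1 picked index 0: u0 ∈ [-1/9, 44/333)
j=2 picked index 1: u0 ∈ [7/333, 88/333)
j=3 picked index 1: u0 ∈ [-10/111, 17/111)
j=4 picked index 3: u0 ∈ [14/333, 41/333)
j=5 picked index 4: u0 ∈ [4/333, 67/333)
j=6 picked index 4: u0 ∈ [-11/111, 10/111)
j=7 picked index 6: u0 ∈ [2/333, 56/333)
j=8 picked index 6: u0 ∈ [-35/333, 19/333)
intersection: [14/333, 19/333)

14/333 19/333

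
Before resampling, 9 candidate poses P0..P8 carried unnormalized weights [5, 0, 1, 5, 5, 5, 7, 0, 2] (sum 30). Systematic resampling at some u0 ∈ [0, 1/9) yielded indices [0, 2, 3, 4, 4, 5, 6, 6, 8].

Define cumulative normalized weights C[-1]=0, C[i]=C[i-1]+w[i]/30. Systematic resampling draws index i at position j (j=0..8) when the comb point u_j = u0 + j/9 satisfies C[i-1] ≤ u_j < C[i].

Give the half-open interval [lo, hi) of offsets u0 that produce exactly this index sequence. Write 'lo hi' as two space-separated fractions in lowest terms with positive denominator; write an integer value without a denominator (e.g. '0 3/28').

C = [1/6, 1/6, 1/5, 11/30, 8/15, 7/10, 14/15, 14/15, 1]
j=0 picked index 0: u0 ∈ [0, 1/6)
j=1 picked index 2: u0 ∈ [1/18, 4/45)
j=2 picked index 3: u0 ∈ [-1/45, 13/90)
j=3 picked index 4: u0 ∈ [1/30, 1/5)
j=4 picked index 4: u0 ∈ [-7/90, 4/45)
j=5 picked index 5: u0 ∈ [-1/45, 13/90)
j=6 picked index 6: u0 ∈ [1/30, 4/15)
j=7 picked index 6: u0 ∈ [-7/90, 7/45)
j=8 picked index 8: u0 ∈ [2/45, 1/9)
intersection: [1/18, 4/45)

1/18 4/45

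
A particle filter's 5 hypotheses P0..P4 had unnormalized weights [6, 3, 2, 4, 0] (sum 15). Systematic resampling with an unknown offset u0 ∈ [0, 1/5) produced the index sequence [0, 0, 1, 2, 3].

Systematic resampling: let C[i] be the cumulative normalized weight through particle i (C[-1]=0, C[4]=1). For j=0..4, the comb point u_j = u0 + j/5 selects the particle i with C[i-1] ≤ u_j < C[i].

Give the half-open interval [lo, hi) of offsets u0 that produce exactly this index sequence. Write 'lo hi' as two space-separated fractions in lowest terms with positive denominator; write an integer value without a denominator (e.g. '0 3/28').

0 2/15

C = [2/5, 3/5, 11/15, 1, 1]
j=0 picked index 0: u0 ∈ [0, 2/5)
j=1 picked index 0: u0 ∈ [-1/5, 1/5)
j=2 picked index 1: u0 ∈ [0, 1/5)
j=3 picked index 2: u0 ∈ [0, 2/15)
j=4 picked index 3: u0 ∈ [-1/15, 1/5)
intersection: [0, 2/15)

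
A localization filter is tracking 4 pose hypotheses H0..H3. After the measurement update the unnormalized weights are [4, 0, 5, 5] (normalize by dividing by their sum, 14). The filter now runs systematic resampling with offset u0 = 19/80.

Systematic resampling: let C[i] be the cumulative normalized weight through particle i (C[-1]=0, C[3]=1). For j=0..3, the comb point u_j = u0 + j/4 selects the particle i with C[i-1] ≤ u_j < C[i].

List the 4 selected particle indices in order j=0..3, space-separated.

0 2 3 3

C = [2/7, 2/7, 9/14, 1]
j=0: u_0=19/80 ∈ [0, 2/7) → index 0
j=1: u_1=39/80 ∈ [2/7, 9/14) → index 2
j=2: u_2=59/80 ∈ [9/14, 1) → index 3
j=3: u_3=79/80 ∈ [9/14, 1) → index 3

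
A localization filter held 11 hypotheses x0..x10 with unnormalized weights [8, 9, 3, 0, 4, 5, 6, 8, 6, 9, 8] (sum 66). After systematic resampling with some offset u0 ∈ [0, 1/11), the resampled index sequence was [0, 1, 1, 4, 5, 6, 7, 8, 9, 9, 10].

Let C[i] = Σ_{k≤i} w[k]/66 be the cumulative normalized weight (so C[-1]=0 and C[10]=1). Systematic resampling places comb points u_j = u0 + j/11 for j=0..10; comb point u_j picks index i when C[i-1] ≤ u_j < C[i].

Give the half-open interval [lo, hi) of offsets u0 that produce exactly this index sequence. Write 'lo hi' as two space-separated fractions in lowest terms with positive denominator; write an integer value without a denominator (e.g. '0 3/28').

1/33 2/33

C = [4/33, 17/66, 10/33, 10/33, 4/11, 29/66, 35/66, 43/66, 49/66, 29/33, 1]
j=0 picked index 0: u0 ∈ [0, 4/33)
j=1 picked index 1: u0 ∈ [1/33, 1/6)
j=2 picked index 1: u0 ∈ [-2/33, 5/66)
j=3 picked index 4: u0 ∈ [1/33, 1/11)
j=4 picked index 5: u0 ∈ [0, 5/66)
j=5 picked index 6: u0 ∈ [-1/66, 5/66)
j=6 picked index 7: u0 ∈ [-1/66, 7/66)
j=7 picked index 8: u0 ∈ [1/66, 7/66)
j=8 picked index 9: u0 ∈ [1/66, 5/33)
j=9 picked index 9: u0 ∈ [-5/66, 2/33)
j=10 picked index 10: u0 ∈ [-1/33, 1/11)
intersection: [1/33, 2/33)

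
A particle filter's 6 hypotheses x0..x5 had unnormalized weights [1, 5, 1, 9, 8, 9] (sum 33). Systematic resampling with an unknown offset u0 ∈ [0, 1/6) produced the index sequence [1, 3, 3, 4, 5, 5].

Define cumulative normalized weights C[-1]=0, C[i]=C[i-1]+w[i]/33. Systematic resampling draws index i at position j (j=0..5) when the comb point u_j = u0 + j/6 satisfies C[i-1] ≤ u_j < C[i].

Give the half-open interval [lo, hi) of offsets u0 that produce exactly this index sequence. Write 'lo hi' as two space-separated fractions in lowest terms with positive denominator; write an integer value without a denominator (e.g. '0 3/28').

2/33 5/33

C = [1/33, 2/11, 7/33, 16/33, 8/11, 1]
j=0 picked index 1: u0 ∈ [1/33, 2/11)
j=1 picked index 3: u0 ∈ [1/22, 7/22)
j=2 picked index 3: u0 ∈ [-4/33, 5/33)
j=3 picked index 4: u0 ∈ [-1/66, 5/22)
j=4 picked index 5: u0 ∈ [2/33, 1/3)
j=5 picked index 5: u0 ∈ [-7/66, 1/6)
intersection: [2/33, 5/33)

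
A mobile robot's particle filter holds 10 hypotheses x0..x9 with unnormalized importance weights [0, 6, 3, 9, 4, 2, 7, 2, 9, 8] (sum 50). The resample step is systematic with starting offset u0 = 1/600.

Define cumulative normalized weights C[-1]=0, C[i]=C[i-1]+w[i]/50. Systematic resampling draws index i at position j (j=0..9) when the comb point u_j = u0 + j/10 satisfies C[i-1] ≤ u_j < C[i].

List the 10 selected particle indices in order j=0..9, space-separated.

C = [0, 3/25, 9/50, 9/25, 11/25, 12/25, 31/50, 33/50, 21/25, 1]
j=0: u_0=1/600 ∈ [0, 3/25) → index 1
j=1: u_1=61/600 ∈ [0, 3/25) → index 1
j=2: u_2=121/600 ∈ [9/50, 9/25) → index 3
j=3: u_3=181/600 ∈ [9/50, 9/25) → index 3
j=4: u_4=241/600 ∈ [9/25, 11/25) → index 4
j=5: u_5=301/600 ∈ [12/25, 31/50) → index 6
j=6: u_6=361/600 ∈ [12/25, 31/50) → index 6
j=7: u_7=421/600 ∈ [33/50, 21/25) → index 8
j=8: u_8=481/600 ∈ [33/50, 21/25) → index 8
j=9: u_9=541/600 ∈ [21/25, 1) → index 9

1 1 3 3 4 6 6 8 8 9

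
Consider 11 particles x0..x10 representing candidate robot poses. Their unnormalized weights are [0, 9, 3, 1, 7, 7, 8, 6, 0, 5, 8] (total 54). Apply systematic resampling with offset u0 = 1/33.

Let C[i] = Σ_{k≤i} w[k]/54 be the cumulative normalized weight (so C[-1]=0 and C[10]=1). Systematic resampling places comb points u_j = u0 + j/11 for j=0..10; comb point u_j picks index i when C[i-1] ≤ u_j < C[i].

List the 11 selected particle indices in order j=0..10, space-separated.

1 1 2 4 5 5 6 7 7 9 10

C = [0, 1/6, 2/9, 13/54, 10/27, 1/2, 35/54, 41/54, 41/54, 23/27, 1]
j=0: u_0=1/33 ∈ [0, 1/6) → index 1
j=1: u_1=4/33 ∈ [0, 1/6) → index 1
j=2: u_2=7/33 ∈ [1/6, 2/9) → index 2
j=3: u_3=10/33 ∈ [13/54, 10/27) → index 4
j=4: u_4=13/33 ∈ [10/27, 1/2) → index 5
j=5: u_5=16/33 ∈ [10/27, 1/2) → index 5
j=6: u_6=19/33 ∈ [1/2, 35/54) → index 6
j=7: u_7=2/3 ∈ [35/54, 41/54) → index 7
j=8: u_8=25/33 ∈ [35/54, 41/54) → index 7
j=9: u_9=28/33 ∈ [41/54, 23/27) → index 9
j=10: u_10=31/33 ∈ [23/27, 1) → index 10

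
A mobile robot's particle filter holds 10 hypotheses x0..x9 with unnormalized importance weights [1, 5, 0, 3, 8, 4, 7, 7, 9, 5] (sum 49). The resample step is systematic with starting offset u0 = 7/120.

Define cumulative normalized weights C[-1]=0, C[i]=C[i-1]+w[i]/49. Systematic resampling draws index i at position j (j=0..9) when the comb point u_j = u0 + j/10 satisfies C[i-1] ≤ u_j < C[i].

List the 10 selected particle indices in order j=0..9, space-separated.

C = [1/49, 6/49, 6/49, 9/49, 17/49, 3/7, 4/7, 5/7, 44/49, 1]
j=0: u_0=7/120 ∈ [1/49, 6/49) → index 1
j=1: u_1=19/120 ∈ [6/49, 9/49) → index 3
j=2: u_2=31/120 ∈ [9/49, 17/49) → index 4
j=3: u_3=43/120 ∈ [17/49, 3/7) → index 5
j=4: u_4=11/24 ∈ [3/7, 4/7) → index 6
j=5: u_5=67/120 ∈ [3/7, 4/7) → index 6
j=6: u_6=79/120 ∈ [4/7, 5/7) → index 7
j=7: u_7=91/120 ∈ [5/7, 44/49) → index 8
j=8: u_8=103/120 ∈ [5/7, 44/49) → index 8
j=9: u_9=23/24 ∈ [44/49, 1) → index 9

1 3 4 5 6 6 7 8 8 9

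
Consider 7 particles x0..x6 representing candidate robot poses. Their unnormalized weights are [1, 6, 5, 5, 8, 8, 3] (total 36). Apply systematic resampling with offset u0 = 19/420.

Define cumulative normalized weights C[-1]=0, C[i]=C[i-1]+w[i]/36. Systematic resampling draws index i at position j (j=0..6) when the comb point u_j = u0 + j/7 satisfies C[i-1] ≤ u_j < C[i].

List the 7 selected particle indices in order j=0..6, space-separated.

1 1 2 4 4 5 5

C = [1/36, 7/36, 1/3, 17/36, 25/36, 11/12, 1]
j=0: u_0=19/420 ∈ [1/36, 7/36) → index 1
j=1: u_1=79/420 ∈ [1/36, 7/36) → index 1
j=2: u_2=139/420 ∈ [7/36, 1/3) → index 2
j=3: u_3=199/420 ∈ [17/36, 25/36) → index 4
j=4: u_4=37/60 ∈ [17/36, 25/36) → index 4
j=5: u_5=319/420 ∈ [25/36, 11/12) → index 5
j=6: u_6=379/420 ∈ [25/36, 11/12) → index 5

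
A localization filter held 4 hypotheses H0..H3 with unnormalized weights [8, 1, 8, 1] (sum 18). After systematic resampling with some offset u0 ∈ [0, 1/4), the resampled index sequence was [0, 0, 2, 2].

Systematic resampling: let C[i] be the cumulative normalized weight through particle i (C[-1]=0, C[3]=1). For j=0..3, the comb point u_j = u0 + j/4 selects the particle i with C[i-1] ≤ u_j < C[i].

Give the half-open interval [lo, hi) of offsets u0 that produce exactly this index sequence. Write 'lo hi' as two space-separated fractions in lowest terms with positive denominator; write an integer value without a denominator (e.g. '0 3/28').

0 7/36

C = [4/9, 1/2, 17/18, 1]
j=0 picked index 0: u0 ∈ [0, 4/9)
j=1 picked index 0: u0 ∈ [-1/4, 7/36)
j=2 picked index 2: u0 ∈ [0, 4/9)
j=3 picked index 2: u0 ∈ [-1/4, 7/36)
intersection: [0, 7/36)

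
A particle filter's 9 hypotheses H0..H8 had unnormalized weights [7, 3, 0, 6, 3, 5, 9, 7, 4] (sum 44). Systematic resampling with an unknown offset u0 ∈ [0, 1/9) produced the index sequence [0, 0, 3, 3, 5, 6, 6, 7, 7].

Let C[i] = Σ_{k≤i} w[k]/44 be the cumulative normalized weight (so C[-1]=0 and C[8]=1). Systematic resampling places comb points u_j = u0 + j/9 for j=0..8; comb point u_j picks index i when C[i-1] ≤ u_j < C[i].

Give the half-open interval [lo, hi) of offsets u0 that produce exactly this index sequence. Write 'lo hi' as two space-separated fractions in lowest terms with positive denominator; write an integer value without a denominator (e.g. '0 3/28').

1/198 2/99

C = [7/44, 5/22, 5/22, 4/11, 19/44, 6/11, 3/4, 10/11, 1]
j=0 picked index 0: u0 ∈ [0, 7/44)
j=1 picked index 0: u0 ∈ [-1/9, 19/396)
j=2 picked index 3: u0 ∈ [1/198, 14/99)
j=3 picked index 3: u0 ∈ [-7/66, 1/33)
j=4 picked index 5: u0 ∈ [-5/396, 10/99)
j=5 picked index 6: u0 ∈ [-1/99, 7/36)
j=6 picked index 6: u0 ∈ [-4/33, 1/12)
j=7 picked index 7: u0 ∈ [-1/36, 13/99)
j=8 picked index 7: u0 ∈ [-5/36, 2/99)
intersection: [1/198, 2/99)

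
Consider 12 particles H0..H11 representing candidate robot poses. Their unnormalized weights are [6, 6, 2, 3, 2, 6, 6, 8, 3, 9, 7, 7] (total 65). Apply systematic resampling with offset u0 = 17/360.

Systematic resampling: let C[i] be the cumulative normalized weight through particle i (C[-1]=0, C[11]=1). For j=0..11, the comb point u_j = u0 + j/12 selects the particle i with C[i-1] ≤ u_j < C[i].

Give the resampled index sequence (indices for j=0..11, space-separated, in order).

C = [6/65, 12/65, 14/65, 17/65, 19/65, 5/13, 31/65, 3/5, 42/65, 51/65, 58/65, 1]
j=0: u_0=17/360 ∈ [0, 6/65) → index 0
j=1: u_1=47/360 ∈ [6/65, 12/65) → index 1
j=2: u_2=77/360 ∈ [12/65, 14/65) → index 2
j=3: u_3=107/360 ∈ [19/65, 5/13) → index 5
j=4: u_4=137/360 ∈ [19/65, 5/13) → index 5
j=5: u_5=167/360 ∈ [5/13, 31/65) → index 6
j=6: u_6=197/360 ∈ [31/65, 3/5) → index 7
j=7: u_7=227/360 ∈ [3/5, 42/65) → index 8
j=8: u_8=257/360 ∈ [42/65, 51/65) → index 9
j=9: u_9=287/360 ∈ [51/65, 58/65) → index 10
j=10: u_10=317/360 ∈ [51/65, 58/65) → index 10
j=11: u_11=347/360 ∈ [58/65, 1) → index 11

0 1 2 5 5 6 7 8 9 10 10 11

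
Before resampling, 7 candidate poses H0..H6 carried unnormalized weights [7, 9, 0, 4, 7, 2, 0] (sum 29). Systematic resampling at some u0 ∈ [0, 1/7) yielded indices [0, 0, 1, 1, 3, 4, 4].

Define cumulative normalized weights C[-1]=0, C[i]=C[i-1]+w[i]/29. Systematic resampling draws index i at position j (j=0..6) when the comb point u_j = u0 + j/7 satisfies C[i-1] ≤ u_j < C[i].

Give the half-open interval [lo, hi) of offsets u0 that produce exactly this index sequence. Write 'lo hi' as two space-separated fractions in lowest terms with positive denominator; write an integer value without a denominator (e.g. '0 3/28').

C = [7/29, 16/29, 16/29, 20/29, 27/29, 1, 1]
j=0 picked index 0: u0 ∈ [0, 7/29)
j=1 picked index 0: u0 ∈ [-1/7, 20/203)
j=2 picked index 1: u0 ∈ [-9/203, 54/203)
j=3 picked index 1: u0 ∈ [-38/203, 25/203)
j=4 picked index 3: u0 ∈ [-4/203, 24/203)
j=5 picked index 4: u0 ∈ [-5/203, 44/203)
j=6 picked index 4: u0 ∈ [-34/203, 15/203)
intersection: [0, 15/203)

0 15/203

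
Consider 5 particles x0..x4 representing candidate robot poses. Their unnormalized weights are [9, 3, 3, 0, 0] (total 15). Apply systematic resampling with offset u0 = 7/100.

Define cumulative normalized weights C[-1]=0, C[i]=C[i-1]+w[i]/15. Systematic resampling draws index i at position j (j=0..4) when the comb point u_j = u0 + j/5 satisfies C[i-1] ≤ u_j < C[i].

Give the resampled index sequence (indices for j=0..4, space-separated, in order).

C = [3/5, 4/5, 1, 1, 1]
j=0: u_0=7/100 ∈ [0, 3/5) → index 0
j=1: u_1=27/100 ∈ [0, 3/5) → index 0
j=2: u_2=47/100 ∈ [0, 3/5) → index 0
j=3: u_3=67/100 ∈ [3/5, 4/5) → index 1
j=4: u_4=87/100 ∈ [4/5, 1) → index 2

0 0 0 1 2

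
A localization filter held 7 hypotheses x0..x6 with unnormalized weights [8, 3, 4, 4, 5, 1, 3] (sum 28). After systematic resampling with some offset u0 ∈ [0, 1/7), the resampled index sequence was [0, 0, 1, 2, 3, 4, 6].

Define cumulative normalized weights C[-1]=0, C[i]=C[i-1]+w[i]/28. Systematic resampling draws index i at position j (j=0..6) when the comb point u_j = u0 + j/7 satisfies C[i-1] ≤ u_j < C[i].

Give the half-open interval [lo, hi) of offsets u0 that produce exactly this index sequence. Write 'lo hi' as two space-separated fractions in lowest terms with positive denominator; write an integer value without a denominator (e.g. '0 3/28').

1/28 3/28

C = [2/7, 11/28, 15/28, 19/28, 6/7, 25/28, 1]
j=0 picked index 0: u0 ∈ [0, 2/7)
j=1 picked index 0: u0 ∈ [-1/7, 1/7)
j=2 picked index 1: u0 ∈ [0, 3/28)
j=3 picked index 2: u0 ∈ [-1/28, 3/28)
j=4 picked index 3: u0 ∈ [-1/28, 3/28)
j=5 picked index 4: u0 ∈ [-1/28, 1/7)
j=6 picked index 6: u0 ∈ [1/28, 1/7)
intersection: [1/28, 3/28)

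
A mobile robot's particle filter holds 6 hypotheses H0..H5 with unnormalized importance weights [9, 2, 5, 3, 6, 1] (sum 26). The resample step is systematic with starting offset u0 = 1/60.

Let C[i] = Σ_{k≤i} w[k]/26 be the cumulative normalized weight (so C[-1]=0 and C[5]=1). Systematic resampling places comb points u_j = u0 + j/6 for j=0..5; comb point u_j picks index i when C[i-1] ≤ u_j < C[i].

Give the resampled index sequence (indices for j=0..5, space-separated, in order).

C = [9/26, 11/26, 8/13, 19/26, 25/26, 1]
j=0: u_0=1/60 ∈ [0, 9/26) → index 0
j=1: u_1=11/60 ∈ [0, 9/26) → index 0
j=2: u_2=7/20 ∈ [9/26, 11/26) → index 1
j=3: u_3=31/60 ∈ [11/26, 8/13) → index 2
j=4: u_4=41/60 ∈ [8/13, 19/26) → index 3
j=5: u_5=17/20 ∈ [19/26, 25/26) → index 4

0 0 1 2 3 4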